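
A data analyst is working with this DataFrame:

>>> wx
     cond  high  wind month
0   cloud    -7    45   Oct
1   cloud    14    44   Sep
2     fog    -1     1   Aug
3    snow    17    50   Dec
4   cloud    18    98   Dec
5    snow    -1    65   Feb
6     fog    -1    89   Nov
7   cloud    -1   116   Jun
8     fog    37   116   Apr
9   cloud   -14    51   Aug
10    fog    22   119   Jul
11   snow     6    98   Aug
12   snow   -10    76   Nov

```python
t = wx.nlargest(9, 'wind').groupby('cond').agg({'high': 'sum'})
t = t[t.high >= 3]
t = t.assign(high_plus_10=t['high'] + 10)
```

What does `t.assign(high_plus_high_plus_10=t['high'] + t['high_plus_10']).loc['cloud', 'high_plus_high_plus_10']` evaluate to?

16

take 9 rows with largest wind:
     cond  high  wind month
10    fog    22   119   Jul
7   cloud    -1   116   Jun
8     fog    37   116   Apr
4   cloud    18    98   Dec
11   snow     6    98   Aug
6     fog    -1    89   Nov
12   snow   -10    76   Nov
5    snow    -1    65   Feb
9   cloud   -14    51   Aug
group by cond, sum of high:
       high
cond       
cloud     3
fog      58
snow     -5
filter rows where high >= 3:
       high
cond       
cloud     3
fog      58
add column high_plus_10 = t['high'] + 10:
       high  high_plus_10
cond                     
cloud     3            13
fog      58            68
add column high_plus_high_plus_10 = t['high'] + t['high_plus_10']:
       high  high_plus_10  high_plus_high_plus_10
cond                                             
cloud     3            13                      16
fog      58            68                     126
Hence 16.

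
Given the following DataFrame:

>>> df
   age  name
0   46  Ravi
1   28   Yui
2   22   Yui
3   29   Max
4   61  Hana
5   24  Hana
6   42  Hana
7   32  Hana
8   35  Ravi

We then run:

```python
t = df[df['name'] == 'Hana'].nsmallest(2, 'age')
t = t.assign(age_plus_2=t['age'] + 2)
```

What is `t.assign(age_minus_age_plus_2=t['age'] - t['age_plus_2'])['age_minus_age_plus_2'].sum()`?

-4

filter rows where name == 'Hana':
   age  name
4   61  Hana
5   24  Hana
6   42  Hana
7   32  Hana
take 2 rows with smallest age:
   age  name
5   24  Hana
7   32  Hana
add column age_plus_2 = t['age'] + 2:
   age  name  age_plus_2
5   24  Hana          26
7   32  Hana          34
add column age_minus_age_plus_2 = t['age'] - t['age_plus_2']:
   age  name  age_plus_2  age_minus_age_plus_2
5   24  Hana          26                    -2
7   32  Hana          34                    -2
sum of column 'age_minus_age_plus_2' → -4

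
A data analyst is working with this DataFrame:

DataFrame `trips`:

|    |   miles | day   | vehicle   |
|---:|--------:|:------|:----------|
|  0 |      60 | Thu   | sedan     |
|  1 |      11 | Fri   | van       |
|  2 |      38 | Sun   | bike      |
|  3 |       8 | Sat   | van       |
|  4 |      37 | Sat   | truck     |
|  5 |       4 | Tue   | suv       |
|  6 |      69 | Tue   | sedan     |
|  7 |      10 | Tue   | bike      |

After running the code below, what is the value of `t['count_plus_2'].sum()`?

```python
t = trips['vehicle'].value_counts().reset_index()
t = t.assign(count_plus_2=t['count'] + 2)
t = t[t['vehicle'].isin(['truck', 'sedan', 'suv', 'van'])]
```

14

value_counts of vehicle:
vehicle
sedan    2
van      2
bike     2
truck    1
suv      1
Name: count, dtype: int64
reset_index():
  vehicle  count
0   sedan      2
1     van      2
2    bike      2
3   truck      1
4     suv      1
add column count_plus_2 = t['count'] + 2:
  vehicle  count  count_plus_2
0   sedan      2             4
1     van      2             4
2    bike      2             4
3   truck      1             3
4     suv      1             3
filter rows where vehicle in ['truck', 'sedan', 'suv', 'van']:
  vehicle  count  count_plus_2
0   sedan      2             4
1     van      2             4
3   truck      1             3
4     suv      1             3
The sum of column 'count_plus_2' is 14.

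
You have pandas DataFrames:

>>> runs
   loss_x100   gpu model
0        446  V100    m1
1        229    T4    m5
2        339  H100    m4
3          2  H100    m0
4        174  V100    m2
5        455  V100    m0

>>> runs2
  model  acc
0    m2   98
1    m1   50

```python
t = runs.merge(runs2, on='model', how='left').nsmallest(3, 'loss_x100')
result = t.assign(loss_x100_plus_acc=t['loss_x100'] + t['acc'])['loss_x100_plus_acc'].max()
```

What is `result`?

272.0

merge on 'model' (how='left') → 6 rows:
   loss_x100   gpu model   acc
0        446  V100    m1  50.0
1        229    T4    m5   NaN
2        339  H100    m4   NaN
3          2  H100    m0   NaN
4        174  V100    m2  98.0
5        455  V100    m0   NaN
take 3 rows with smallest loss_x100:
   loss_x100   gpu model   acc
3          2  H100    m0   NaN
4        174  V100    m2  98.0
1        229    T4    m5   NaN
add column loss_x100_plus_acc = t['loss_x100'] + t['acc']:
   loss_x100   gpu model   acc  loss_x100_plus_acc
3          2  H100    m0   NaN                 NaN
4        174  V100    m2  98.0               272.0
1        229    T4    m5   NaN                 NaN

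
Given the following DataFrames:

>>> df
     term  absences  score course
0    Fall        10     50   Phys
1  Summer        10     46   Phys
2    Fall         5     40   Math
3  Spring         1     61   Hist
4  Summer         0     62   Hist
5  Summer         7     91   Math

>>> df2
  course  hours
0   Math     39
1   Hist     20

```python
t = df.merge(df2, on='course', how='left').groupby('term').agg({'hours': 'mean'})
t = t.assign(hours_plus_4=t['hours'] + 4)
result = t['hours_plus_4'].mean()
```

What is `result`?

merge on 'course' (how='left') → 6 rows:
     term  absences  score course  hours
0    Fall        10     50   Phys    NaN
1  Summer        10     46   Phys    NaN
2    Fall         5     40   Math   39.0
3  Spring         1     61   Hist   20.0
4  Summer         0     62   Hist   20.0
5  Summer         7     91   Math   39.0
group by term, mean of hours:
        hours
term         
Fall     39.0
Spring   20.0
Summer   29.5
add column hours_plus_4 = t['hours'] + 4:
        hours  hours_plus_4
term                       
Fall     39.0          43.0
Spring   20.0          24.0
Summer   29.5          33.5
Then the mean of column 'hours_plus_4': 33.5

33.5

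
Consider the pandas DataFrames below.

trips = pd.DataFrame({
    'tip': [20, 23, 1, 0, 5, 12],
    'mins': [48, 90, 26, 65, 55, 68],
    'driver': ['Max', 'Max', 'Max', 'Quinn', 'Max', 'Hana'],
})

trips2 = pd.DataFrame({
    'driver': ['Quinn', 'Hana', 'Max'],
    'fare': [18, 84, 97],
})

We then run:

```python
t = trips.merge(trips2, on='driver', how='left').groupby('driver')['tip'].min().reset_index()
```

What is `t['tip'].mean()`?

4.33333333333

merge on 'driver' (how='left') → 6 rows:
   tip  mins driver  fare
0   20    48    Max    97
1   23    90    Max    97
2    1    26    Max    97
3    0    65  Quinn    18
4    5    55    Max    97
5   12    68   Hana    84
group by driver, min of tip:
driver
Hana     12
Max       1
Quinn     0
Name: tip, dtype: int64
reset_index():
  driver  tip
0   Hana   12
1    Max    1
2  Quinn    0
Taking the mean of column 'tip' gives 4.33333333333.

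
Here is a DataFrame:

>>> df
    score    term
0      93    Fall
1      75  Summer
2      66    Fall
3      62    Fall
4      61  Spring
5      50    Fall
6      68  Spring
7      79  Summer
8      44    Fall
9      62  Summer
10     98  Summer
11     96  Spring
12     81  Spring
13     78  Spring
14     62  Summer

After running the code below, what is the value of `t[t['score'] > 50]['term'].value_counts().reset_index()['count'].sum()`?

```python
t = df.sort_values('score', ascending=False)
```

13

sort by score descending:
    score    term
10     98  Summer
11     96  Spring
0      93    Fall
12     81  Spring
7      79  Summer
13     78  Spring
1      75  Summer
6      68  Spring
2      66    Fall
3      62    Fall
9      62  Summer
14     62  Summer
4      61  Spring
5      50    Fall
8      44    Fall
filter rows where score > 50:
    score    term
10     98  Summer
11     96  Spring
0      93    Fall
12     81  Spring
7      79  Summer
13     78  Spring
1      75  Summer
6      68  Spring
2      66    Fall
3      62    Fall
9      62  Summer
14     62  Summer
4      61  Spring
value_counts of term:
term
Summer    5
Spring    5
Fall      3
Name: count, dtype: int64
reset_index():
     term  count
0  Summer      5
1  Spring      5
2    Fall      3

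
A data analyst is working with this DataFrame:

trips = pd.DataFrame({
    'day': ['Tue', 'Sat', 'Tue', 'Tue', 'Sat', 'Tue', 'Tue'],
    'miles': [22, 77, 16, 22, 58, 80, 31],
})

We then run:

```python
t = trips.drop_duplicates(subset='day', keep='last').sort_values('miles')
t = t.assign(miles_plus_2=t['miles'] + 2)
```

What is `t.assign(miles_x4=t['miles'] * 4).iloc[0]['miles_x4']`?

drop duplicate day (keep=last):
   day  miles
4  Sat     58
6  Tue     31
sort by miles:
   day  miles
6  Tue     31
4  Sat     58
add column miles_plus_2 = t['miles'] + 2:
   day  miles  miles_plus_2
6  Tue     31            33
4  Sat     58            60
add column miles_x4 = t['miles'] * 4:
   day  miles  miles_plus_2  miles_x4
6  Tue     31            33       124
4  Sat     58            60       232
value at position 0, column 'miles_x4' → 124

124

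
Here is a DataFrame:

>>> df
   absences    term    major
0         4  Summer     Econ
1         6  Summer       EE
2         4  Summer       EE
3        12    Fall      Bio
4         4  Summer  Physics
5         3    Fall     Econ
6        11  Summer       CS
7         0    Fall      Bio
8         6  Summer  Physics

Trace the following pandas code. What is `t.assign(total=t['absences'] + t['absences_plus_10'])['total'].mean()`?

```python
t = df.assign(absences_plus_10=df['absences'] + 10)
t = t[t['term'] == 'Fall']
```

add column absences_plus_10 = df['absences'] + 10:
   absences    term    major  absences_plus_10
0         4  Summer     Econ                14
1         6  Summer       EE                16
2         4  Summer       EE                14
3        12    Fall      Bio                22
4         4  Summer  Physics                14
5         3    Fall     Econ                13
6        11  Summer       CS                21
7         0    Fall      Bio                10
8         6  Summer  Physics                16
filter rows where term == 'Fall':
   absences  term major  absences_plus_10
3        12  Fall   Bio                22
5         3  Fall  Econ                13
7         0  Fall   Bio                10
add column total = t['absences'] + t['absences_plus_10']:
   absences  term major  absences_plus_10  total
3        12  Fall   Bio                22     34
5         3  Fall  Econ                13     16
7         0  Fall   Bio                10     10
Then the mean of column 'total': 20.0

20.0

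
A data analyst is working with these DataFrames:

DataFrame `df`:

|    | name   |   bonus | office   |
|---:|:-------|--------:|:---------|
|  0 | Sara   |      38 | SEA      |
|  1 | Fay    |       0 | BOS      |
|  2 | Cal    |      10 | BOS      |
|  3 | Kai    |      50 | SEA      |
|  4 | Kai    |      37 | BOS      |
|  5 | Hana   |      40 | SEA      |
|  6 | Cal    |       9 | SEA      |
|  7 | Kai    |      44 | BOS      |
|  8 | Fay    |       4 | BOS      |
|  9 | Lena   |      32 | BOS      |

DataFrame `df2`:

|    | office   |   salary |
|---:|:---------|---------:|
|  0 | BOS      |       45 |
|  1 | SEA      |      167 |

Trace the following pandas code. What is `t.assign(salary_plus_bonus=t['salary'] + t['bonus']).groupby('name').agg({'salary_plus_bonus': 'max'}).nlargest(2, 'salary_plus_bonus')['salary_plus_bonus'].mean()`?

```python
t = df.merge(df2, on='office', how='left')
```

merge on 'office' (how='left') → 10 rows:
   name  bonus office  salary
0  Sara     38    SEA     167
1   Fay      0    BOS      45
2   Cal     10    BOS      45
3   Kai     50    SEA     167
4   Kai     37    BOS      45
5  Hana     40    SEA     167
6   Cal      9    SEA     167
7   Kai     44    BOS      45
8   Fay      4    BOS      45
9  Lena     32    BOS      45
add column salary_plus_bonus = t['salary'] + t['bonus']:
   name  bonus office  salary  salary_plus_bonus
0  Sara     38    SEA     167                205
1   Fay      0    BOS      45                 45
2   Cal     10    BOS      45                 55
3   Kai     50    SEA     167                217
4   Kai     37    BOS      45                 82
5  Hana     40    SEA     167                207
6   Cal      9    SEA     167                176
7   Kai     44    BOS      45                 89
8   Fay      4    BOS      45                 49
9  Lena     32    BOS      45                 77
group by name, max of salary_plus_bonus:
      salary_plus_bonus
name                   
Cal                 176
Fay                  49
Hana                207
Kai                 217
Lena                 77
Sara                205
take 2 rows with largest salary_plus_bonus:
      salary_plus_bonus
name                   
Kai                 217
Hana                207
Hence 212.0.

212.0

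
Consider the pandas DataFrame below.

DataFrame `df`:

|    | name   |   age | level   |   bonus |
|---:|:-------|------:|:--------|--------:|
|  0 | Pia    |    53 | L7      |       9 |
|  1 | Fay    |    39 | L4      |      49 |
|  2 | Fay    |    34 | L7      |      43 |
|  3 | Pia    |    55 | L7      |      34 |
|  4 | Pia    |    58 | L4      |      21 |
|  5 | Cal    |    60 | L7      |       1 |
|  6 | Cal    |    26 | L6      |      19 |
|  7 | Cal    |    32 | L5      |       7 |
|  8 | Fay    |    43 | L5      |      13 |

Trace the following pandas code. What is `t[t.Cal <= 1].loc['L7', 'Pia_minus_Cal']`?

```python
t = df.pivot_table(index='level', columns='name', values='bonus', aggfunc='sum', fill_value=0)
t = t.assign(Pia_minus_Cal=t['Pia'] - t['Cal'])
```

pivot: rows=level, cols=name, sum(bonus):
name   Cal  Fay  Pia
level               
L4       0   49   21
L5       7   13    0
L6      19    0    0
L7       1   43   43
add column Pia_minus_Cal = t['Pia'] - t['Cal']:
name   Cal  Fay  Pia  Pia_minus_Cal
level                              
L4       0   49   21             21
L5       7   13    0             -7
L6      19    0    0            -19
L7       1   43   43             42
filter rows where Cal <= 1:
name   Cal  Fay  Pia  Pia_minus_Cal
level                              
L4       0   49   21             21
L7       1   43   43             42

42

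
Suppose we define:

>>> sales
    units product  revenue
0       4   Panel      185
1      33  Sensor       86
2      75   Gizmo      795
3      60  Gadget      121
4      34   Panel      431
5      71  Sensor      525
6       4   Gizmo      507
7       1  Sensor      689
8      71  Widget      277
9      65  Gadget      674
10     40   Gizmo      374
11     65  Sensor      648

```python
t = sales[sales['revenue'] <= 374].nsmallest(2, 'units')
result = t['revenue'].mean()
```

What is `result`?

filter rows where revenue <= 374:
    units product  revenue
0       4   Panel      185
1      33  Sensor       86
3      60  Gadget      121
8      71  Widget      277
10     40   Gizmo      374
take 2 rows with smallest units:
   units product  revenue
0      4   Panel      185
1     33  Sensor       86
Taking the mean of column 'revenue' gives 135.5.

135.5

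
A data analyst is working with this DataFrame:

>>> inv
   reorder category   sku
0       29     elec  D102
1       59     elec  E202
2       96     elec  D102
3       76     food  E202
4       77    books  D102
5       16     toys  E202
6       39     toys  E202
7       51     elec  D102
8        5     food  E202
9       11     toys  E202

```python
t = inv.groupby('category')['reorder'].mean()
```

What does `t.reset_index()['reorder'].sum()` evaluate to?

group by category, mean of reorder:
category
books    77.00
elec     58.75
food     40.50
toys     22.00
Name: reorder, dtype: float64
reset_index():
  category  reorder
0    books    77.00
1     elec    58.75
2     food    40.50
3     toys    22.00
Then the sum of column 'reorder': 198.25

198.25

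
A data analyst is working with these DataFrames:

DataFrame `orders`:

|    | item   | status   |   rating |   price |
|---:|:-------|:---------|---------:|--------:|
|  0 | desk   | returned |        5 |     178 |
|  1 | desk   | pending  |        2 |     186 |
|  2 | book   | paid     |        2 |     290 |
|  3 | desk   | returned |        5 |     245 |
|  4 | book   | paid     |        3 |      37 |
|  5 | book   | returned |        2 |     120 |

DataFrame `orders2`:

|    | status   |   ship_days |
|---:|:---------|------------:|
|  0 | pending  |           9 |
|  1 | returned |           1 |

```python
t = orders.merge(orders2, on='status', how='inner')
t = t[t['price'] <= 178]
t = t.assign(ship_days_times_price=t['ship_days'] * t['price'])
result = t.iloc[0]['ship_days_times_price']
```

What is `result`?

178

merge on 'status' (how='inner') → 4 rows:
   item    status  rating  price  ship_days
0  desk  returned       5    178          1
1  desk   pending       2    186          9
2  desk  returned       5    245          1
3  book  returned       2    120          1
filter rows where price <= 178:
   item    status  rating  price  ship_days
0  desk  returned       5    178          1
3  book  returned       2    120          1
add column ship_days_times_price = t['ship_days'] * t['price']:
   item    status  rating  price  ship_days  ship_days_times_price
0  desk  returned       5    178          1                    178
3  book  returned       2    120          1                    120
The value at position 0, column 'ship_days_times_price' is 178.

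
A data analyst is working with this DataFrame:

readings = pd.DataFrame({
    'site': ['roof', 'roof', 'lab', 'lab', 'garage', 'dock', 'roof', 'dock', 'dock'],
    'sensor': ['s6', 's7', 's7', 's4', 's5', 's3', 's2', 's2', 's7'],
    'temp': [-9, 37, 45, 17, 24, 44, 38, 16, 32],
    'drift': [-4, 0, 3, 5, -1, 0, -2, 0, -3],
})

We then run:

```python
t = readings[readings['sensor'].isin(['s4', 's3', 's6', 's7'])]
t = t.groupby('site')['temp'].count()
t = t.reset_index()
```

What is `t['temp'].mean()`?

2.0

filter rows where sensor in ['s4', 's3', 's6', 's7']:
   site sensor  temp  drift
0  roof     s6    -9     -4
1  roof     s7    37      0
2   lab     s7    45      3
3   lab     s4    17      5
5  dock     s3    44      0
8  dock     s7    32     -3
group by site, count of temp:
site
dock    2
lab     2
roof    2
Name: temp, dtype: int64
reset_index():
   site  temp
0  dock     2
1   lab     2
2  roof     2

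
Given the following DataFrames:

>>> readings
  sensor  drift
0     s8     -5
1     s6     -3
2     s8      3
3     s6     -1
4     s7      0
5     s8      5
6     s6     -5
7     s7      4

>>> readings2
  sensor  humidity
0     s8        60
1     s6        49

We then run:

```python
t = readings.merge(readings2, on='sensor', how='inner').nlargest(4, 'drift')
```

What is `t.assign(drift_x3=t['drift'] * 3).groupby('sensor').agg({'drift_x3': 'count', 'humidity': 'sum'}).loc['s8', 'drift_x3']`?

2

merge on 'sensor' (how='inner') → 6 rows:
  sensor  drift  humidity
0     s8     -5        60
1     s6     -3        49
2     s8      3        60
3     s6     -1        49
4     s8      5        60
5     s6     -5        49
take 4 rows with largest drift:
  sensor  drift  humidity
4     s8      5        60
2     s8      3        60
3     s6     -1        49
1     s6     -3        49
add column drift_x3 = t['drift'] * 3:
  sensor  drift  humidity  drift_x3
4     s8      5        60        15
2     s8      3        60         9
3     s6     -1        49        -3
1     s6     -3        49        -9
group by sensor: count(drift_x3), sum(humidity):
        drift_x3  humidity
sensor                    
s6             2        98
s8             2       120
value at row 's8', column 'drift_x3' → 2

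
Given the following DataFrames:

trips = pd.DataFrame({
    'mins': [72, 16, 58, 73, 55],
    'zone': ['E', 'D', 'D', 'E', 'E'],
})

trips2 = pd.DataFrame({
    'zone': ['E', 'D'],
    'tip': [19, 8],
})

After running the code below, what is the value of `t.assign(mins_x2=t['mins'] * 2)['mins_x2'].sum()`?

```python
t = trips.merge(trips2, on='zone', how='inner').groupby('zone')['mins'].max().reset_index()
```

merge on 'zone' (how='inner') → 5 rows:
   mins zone  tip
0    72    E   19
1    16    D    8
2    58    D    8
3    73    E   19
4    55    E   19
group by zone, max of mins:
zone
D    58
E    73
Name: mins, dtype: int64
reset_index():
  zone  mins
0    D    58
1    E    73
add column mins_x2 = t['mins'] * 2:
  zone  mins  mins_x2
0    D    58      116
1    E    73      146
sum of column 'mins_x2' → 262

262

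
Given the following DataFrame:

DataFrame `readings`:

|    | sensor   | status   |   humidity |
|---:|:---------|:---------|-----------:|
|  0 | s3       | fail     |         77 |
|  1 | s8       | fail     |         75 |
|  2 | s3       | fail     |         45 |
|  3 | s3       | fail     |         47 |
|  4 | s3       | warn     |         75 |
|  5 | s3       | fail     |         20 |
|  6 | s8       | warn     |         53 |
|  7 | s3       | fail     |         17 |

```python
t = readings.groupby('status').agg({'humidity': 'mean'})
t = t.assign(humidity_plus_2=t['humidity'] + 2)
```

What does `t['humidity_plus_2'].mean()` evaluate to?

57.4166666667

group by status, mean of humidity:
         humidity
status           
fail    46.833333
warn    64.000000
add column humidity_plus_2 = t['humidity'] + 2:
         humidity  humidity_plus_2
status                            
fail    46.833333        48.833333
warn    64.000000        66.000000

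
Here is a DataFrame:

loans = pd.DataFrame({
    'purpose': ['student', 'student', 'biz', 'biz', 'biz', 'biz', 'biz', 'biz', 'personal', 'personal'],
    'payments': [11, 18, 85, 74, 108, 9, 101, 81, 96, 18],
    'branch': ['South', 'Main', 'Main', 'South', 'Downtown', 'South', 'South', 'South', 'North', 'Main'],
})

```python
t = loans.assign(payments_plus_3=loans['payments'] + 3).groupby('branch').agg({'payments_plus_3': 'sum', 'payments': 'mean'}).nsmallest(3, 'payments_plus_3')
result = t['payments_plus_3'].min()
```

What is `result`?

add column payments_plus_3 = loans['payments'] + 3:
    purpose  payments    branch  payments_plus_3
0   student        11     South               14
1   student        18      Main               21
2       biz        85      Main               88
3       biz        74     South               77
4       biz       108  Downtown              111
5       biz         9     South               12
6       biz       101     South              104
7       biz        81     South               84
8  personal        96     North               99
9  personal        18      Main               21
group by branch: sum(payments_plus_3), mean(payments):
          payments_plus_3    payments
branch                               
Downtown              111  108.000000
Main                  130   40.333333
North                  99   96.000000
South                 291   55.200000
take 3 rows with smallest payments_plus_3:
          payments_plus_3    payments
branch                               
North                  99   96.000000
Downtown              111  108.000000
Main                  130   40.333333
Finally, min of column 'payments_plus_3' = 99.

99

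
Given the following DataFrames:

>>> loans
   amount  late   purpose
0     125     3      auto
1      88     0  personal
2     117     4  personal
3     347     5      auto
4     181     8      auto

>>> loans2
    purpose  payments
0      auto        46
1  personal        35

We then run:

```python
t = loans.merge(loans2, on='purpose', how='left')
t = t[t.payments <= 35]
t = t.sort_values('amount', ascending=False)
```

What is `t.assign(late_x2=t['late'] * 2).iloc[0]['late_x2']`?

merge on 'purpose' (how='left') → 5 rows:
   amount  late   purpose  payments
0     125     3      auto        46
1      88     0  personal        35
2     117     4  personal        35
3     347     5      auto        46
4     181     8      auto        46
filter rows where payments <= 35:
   amount  late   purpose  payments
1      88     0  personal        35
2     117     4  personal        35
sort by amount descending:
   amount  late   purpose  payments
2     117     4  personal        35
1      88     0  personal        35
add column late_x2 = t['late'] * 2:
   amount  late   purpose  payments  late_x2
2     117     4  personal        35        8
1      88     0  personal        35        0
Hence 8.

8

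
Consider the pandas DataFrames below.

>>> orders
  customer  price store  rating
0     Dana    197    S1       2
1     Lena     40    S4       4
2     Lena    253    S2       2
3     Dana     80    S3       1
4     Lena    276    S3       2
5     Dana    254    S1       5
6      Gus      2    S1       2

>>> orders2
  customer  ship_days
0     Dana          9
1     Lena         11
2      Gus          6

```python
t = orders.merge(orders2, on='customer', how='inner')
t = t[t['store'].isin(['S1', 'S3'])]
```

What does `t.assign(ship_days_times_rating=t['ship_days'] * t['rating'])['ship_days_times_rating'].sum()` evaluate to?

merge on 'customer' (how='inner') → 7 rows:
  customer  price store  rating  ship_days
0     Dana    197    S1       2          9
1     Lena     40    S4       4         11
2     Lena    253    S2       2         11
3     Dana     80    S3       1          9
4     Lena    276    S3       2         11
5     Dana    254    S1       5          9
6      Gus      2    S1       2          6
filter rows where store in ['S1', 'S3']:
  customer  price store  rating  ship_days
0     Dana    197    S1       2          9
3     Dana     80    S3       1          9
4     Lena    276    S3       2         11
5     Dana    254    S1       5          9
6      Gus      2    S1       2          6
add column ship_days_times_rating = t['ship_days'] * t['rating']:
  customer  price store  rating  ship_days  ship_days_times_rating
0     Dana    197    S1       2          9                      18
3     Dana     80    S3       1          9                       9
4     Lena    276    S3       2         11                      22
5     Dana    254    S1       5          9                      45
6      Gus      2    S1       2          6                      12

106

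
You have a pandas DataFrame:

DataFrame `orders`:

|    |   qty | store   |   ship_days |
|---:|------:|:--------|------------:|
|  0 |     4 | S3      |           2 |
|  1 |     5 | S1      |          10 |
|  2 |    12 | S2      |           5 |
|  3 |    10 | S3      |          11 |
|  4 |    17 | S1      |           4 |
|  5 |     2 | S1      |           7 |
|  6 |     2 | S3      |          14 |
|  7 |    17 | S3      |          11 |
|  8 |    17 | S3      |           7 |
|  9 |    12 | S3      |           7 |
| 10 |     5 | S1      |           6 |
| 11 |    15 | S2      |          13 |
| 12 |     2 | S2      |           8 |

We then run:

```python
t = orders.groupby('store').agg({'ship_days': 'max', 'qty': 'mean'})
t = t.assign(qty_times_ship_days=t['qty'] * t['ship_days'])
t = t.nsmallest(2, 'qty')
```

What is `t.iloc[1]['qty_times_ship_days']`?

group by store: max(ship_days), mean(qty):
       ship_days        qty
store                      
S1            10   7.250000
S2            13   9.666667
S3            14  10.333333
add column qty_times_ship_days = t['qty'] * t['ship_days']:
       ship_days        qty  qty_times_ship_days
store                                           
S1            10   7.250000            72.500000
S2            13   9.666667           125.666667
S3            14  10.333333           144.666667
take 2 rows with smallest qty:
       ship_days       qty  qty_times_ship_days
store                                          
S1            10  7.250000            72.500000
S2            13  9.666667           125.666667
Reading off the value at position 1, column 'qty_times_ship_days', we get 125.666666667.

125.666666667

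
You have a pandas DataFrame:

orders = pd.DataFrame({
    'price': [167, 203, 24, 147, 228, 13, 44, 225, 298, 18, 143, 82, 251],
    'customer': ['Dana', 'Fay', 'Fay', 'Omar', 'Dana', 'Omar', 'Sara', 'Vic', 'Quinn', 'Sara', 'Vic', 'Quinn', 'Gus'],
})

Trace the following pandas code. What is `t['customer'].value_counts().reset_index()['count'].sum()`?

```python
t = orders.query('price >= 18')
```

filter rows where price >= 18:
    price customer
0     167     Dana
1     203      Fay
2      24      Fay
3     147     Omar
4     228     Dana
6      44     Sara
7     225      Vic
8     298    Quinn
9      18     Sara
10    143      Vic
11     82    Quinn
12    251      Gus
value_counts of customer:
customer
Dana     2
Fay      2
Sara     2
Vic      2
Quinn    2
Omar     1
Gus      1
Name: count, dtype: int64
reset_index():
  customer  count
0     Dana      2
1      Fay      2
2     Sara      2
3      Vic      2
4    Quinn      2
5     Omar      1
6      Gus      1
The sum of column 'count' is 12.

12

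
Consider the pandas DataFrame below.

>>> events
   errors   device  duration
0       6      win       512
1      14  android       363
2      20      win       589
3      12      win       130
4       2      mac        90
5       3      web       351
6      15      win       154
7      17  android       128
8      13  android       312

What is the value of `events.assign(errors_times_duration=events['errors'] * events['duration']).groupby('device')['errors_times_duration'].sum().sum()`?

add column errors_times_duration = events['errors'] * events['duration']:
   errors   device  duration  errors_times_duration
0       6      win       512                   3072
1      14  android       363                   5082
2      20      win       589                  11780
3      12      win       130                   1560
4       2      mac        90                    180
5       3      web       351                   1053
6      15      win       154                   2310
7      17  android       128                   2176
8      13  android       312                   4056
group by device, sum of errors_times_duration:
device
android    11314
mac          180
web         1053
win        18722
Name: errors_times_duration, dtype: int64
Then the sum of the resulting series: 31269

31269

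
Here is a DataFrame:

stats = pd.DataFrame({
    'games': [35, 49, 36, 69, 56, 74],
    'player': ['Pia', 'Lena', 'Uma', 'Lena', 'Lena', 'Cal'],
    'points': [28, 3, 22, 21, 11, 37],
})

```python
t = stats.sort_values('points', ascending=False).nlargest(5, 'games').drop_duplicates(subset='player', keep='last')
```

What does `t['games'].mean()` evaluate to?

sort by points descending:
   games player  points
5     74    Cal      37
0     35    Pia      28
2     36    Uma      22
3     69   Lena      21
4     56   Lena      11
1     49   Lena       3
take 5 rows with largest games:
   games player  points
5     74    Cal      37
3     69   Lena      21
4     56   Lena      11
1     49   Lena       3
2     36    Uma      22
drop duplicate player (keep=last):
   games player  points
5     74    Cal      37
1     49   Lena       3
2     36    Uma      22
Hence 53.0.

53.0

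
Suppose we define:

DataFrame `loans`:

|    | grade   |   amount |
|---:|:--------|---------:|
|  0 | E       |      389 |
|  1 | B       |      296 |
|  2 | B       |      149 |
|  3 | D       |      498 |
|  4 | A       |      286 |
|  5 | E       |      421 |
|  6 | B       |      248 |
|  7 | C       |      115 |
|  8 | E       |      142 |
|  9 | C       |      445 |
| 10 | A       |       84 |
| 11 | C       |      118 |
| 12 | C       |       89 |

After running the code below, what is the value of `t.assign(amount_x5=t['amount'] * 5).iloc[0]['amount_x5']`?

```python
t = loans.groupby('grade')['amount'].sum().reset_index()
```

1850

group by grade, sum of amount:
grade
A    370
B    693
C    767
D    498
E    952
Name: amount, dtype: int64
reset_index():
  grade  amount
0     A     370
1     B     693
2     C     767
3     D     498
4     E     952
add column amount_x5 = t['amount'] * 5:
  grade  amount  amount_x5
0     A     370       1850
1     B     693       3465
2     C     767       3835
3     D     498       2490
4     E     952       4760
So iloc[0]['amount_x5'] = 1850.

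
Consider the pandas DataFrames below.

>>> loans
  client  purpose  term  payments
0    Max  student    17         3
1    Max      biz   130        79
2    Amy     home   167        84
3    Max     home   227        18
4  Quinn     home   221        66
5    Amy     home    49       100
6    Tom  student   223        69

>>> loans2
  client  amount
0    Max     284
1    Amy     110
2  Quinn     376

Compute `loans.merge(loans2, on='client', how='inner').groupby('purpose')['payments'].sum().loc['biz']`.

merge on 'client' (how='inner') → 6 rows:
  client  purpose  term  payments  amount
0    Max  student    17         3     284
1    Max      biz   130        79     284
2    Amy     home   167        84     110
3    Max     home   227        18     284
4  Quinn     home   221        66     376
5    Amy     home    49       100     110
group by purpose, sum of payments:
purpose
biz         79
home       268
student      3
Name: payments, dtype: int64
So loc['biz'] = 79.

79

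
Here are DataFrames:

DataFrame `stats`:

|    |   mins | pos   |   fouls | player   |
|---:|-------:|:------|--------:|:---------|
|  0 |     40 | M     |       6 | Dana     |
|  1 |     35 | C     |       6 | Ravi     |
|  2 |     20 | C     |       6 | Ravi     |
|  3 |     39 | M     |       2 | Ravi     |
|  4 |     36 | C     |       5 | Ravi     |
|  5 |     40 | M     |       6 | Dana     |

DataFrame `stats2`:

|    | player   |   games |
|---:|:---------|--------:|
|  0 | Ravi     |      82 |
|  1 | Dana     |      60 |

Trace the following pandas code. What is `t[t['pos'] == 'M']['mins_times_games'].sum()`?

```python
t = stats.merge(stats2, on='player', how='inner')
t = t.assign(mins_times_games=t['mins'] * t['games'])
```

merge on 'player' (how='inner') → 6 rows:
   mins pos  fouls player  games
0    40   M      6   Dana     60
1    35   C      6   Ravi     82
2    20   C      6   Ravi     82
3    39   M      2   Ravi     82
4    36   C      5   Ravi     82
5    40   M      6   Dana     60
add column mins_times_games = t['mins'] * t['games']:
   mins pos  fouls player  games  mins_times_games
0    40   M      6   Dana     60              2400
1    35   C      6   Ravi     82              2870
2    20   C      6   Ravi     82              1640
3    39   M      2   Ravi     82              3198
4    36   C      5   Ravi     82              2952
5    40   M      6   Dana     60              2400
filter rows where pos == 'M':
   mins pos  fouls player  games  mins_times_games
0    40   M      6   Dana     60              2400
3    39   M      2   Ravi     82              3198
5    40   M      6   Dana     60              2400

7998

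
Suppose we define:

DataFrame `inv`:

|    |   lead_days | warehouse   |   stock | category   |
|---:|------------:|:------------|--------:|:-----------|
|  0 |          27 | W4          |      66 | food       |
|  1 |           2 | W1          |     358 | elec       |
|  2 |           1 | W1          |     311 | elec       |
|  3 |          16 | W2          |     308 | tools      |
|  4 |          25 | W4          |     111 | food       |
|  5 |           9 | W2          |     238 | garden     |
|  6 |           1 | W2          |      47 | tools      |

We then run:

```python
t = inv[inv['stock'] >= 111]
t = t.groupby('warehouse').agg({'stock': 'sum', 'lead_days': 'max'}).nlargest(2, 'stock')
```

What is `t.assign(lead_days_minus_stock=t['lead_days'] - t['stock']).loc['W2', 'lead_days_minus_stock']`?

filter rows where stock >= 111:
   lead_days warehouse  stock category
1          2        W1    358     elec
2          1        W1    311     elec
3         16        W2    308    tools
4         25        W4    111     food
5          9        W2    238   garden
group by warehouse: sum(stock), max(lead_days):
           stock  lead_days
warehouse                  
W1           669          2
W2           546         16
W4           111         25
take 2 rows with largest stock:
           stock  lead_days
warehouse                  
W1           669          2
W2           546         16
add column lead_days_minus_stock = t['lead_days'] - t['stock']:
           stock  lead_days  lead_days_minus_stock
warehouse                                         
W1           669          2                   -667
W2           546         16                   -530
Hence -530.

-530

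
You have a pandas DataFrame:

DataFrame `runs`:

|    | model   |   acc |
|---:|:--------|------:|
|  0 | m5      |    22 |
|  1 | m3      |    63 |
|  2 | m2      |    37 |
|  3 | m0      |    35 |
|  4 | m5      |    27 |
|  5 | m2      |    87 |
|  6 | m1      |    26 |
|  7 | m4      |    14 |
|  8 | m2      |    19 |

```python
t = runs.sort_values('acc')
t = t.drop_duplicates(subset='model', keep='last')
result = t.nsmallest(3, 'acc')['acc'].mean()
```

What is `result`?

22.3333333333

sort by acc:
  model  acc
7    m4   14
8    m2   19
0    m5   22
6    m1   26
4    m5   27
3    m0   35
2    m2   37
1    m3   63
5    m2   87
drop duplicate model (keep=last):
  model  acc
7    m4   14
6    m1   26
4    m5   27
3    m0   35
1    m3   63
5    m2   87
take 3 rows with smallest acc:
  model  acc
7    m4   14
6    m1   26
4    m5   27
Then the mean of column 'acc': 22.3333333333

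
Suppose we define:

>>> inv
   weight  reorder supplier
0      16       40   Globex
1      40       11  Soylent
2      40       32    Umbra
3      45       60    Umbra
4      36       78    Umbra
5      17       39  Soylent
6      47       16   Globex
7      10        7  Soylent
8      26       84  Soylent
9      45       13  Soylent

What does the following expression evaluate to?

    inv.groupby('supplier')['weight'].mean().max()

40.3333333333

group by supplier, mean of weight:
supplier
Globex     31.500000
Soylent    27.600000
Umbra      40.333333
Name: weight, dtype: float64
max of the resulting series → 40.3333333333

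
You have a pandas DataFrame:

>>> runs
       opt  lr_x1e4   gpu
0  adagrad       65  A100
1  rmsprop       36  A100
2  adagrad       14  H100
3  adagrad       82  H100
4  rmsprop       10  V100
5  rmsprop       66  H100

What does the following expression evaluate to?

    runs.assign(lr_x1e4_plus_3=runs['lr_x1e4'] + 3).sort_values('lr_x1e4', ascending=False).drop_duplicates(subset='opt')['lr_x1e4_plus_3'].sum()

154

add column lr_x1e4_plus_3 = runs['lr_x1e4'] + 3:
       opt  lr_x1e4   gpu  lr_x1e4_plus_3
0  adagrad       65  A100              68
1  rmsprop       36  A100              39
2  adagrad       14  H100              17
3  adagrad       82  H100              85
4  rmsprop       10  V100              13
5  rmsprop       66  H100              69
sort by lr_x1e4 descending:
       opt  lr_x1e4   gpu  lr_x1e4_plus_3
3  adagrad       82  H100              85
5  rmsprop       66  H100              69
0  adagrad       65  A100              68
1  rmsprop       36  A100              39
2  adagrad       14  H100              17
4  rmsprop       10  V100              13
drop duplicate opt (keep=first):
       opt  lr_x1e4   gpu  lr_x1e4_plus_3
3  adagrad       82  H100              85
5  rmsprop       66  H100              69
So sum() = 154.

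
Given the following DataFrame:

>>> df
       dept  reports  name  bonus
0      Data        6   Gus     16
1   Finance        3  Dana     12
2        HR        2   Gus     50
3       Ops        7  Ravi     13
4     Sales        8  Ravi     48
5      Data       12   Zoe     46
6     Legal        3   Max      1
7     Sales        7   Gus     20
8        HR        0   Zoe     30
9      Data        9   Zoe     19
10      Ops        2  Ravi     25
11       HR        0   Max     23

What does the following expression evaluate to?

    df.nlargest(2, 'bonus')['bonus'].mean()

49.0

take 2 rows with largest bonus:
    dept  reports  name  bonus
2     HR        2   Gus     50
4  Sales        8  Ravi     48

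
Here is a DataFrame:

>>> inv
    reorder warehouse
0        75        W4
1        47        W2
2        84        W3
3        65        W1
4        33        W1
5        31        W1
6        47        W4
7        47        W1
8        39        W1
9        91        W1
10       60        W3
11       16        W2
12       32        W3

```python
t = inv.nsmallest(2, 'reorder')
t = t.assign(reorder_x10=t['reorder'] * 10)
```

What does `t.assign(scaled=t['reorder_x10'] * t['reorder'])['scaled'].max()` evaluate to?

9610

take 2 rows with smallest reorder:
    reorder warehouse
11       16        W2
5        31        W1
add column reorder_x10 = t['reorder'] * 10:
    reorder warehouse  reorder_x10
11       16        W2          160
5        31        W1          310
add column scaled = t['reorder_x10'] * t['reorder']:
    reorder warehouse  reorder_x10  scaled
11       16        W2          160    2560
5        31        W1          310    9610
Then the max of column 'scaled': 9610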